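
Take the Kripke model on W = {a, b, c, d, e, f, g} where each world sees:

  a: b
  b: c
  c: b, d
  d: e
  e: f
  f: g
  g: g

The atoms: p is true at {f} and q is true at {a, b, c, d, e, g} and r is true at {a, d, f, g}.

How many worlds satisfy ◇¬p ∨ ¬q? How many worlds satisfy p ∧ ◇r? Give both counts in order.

For ◇¬p ∨ ¬q:
a: ◇¬p is T, ¬q is F. ✓
b: ◇¬p is T, ¬q is F. ✓
c: ◇¬p is T, ¬q is F. ✓
d: ◇¬p is T, ¬q is F. ✓
e: ◇¬p is F, ¬q is F. ✗
f: ◇¬p is T, ¬q is T. ✓
g: ◇¬p is T, ¬q is F. ✓
— 6 worlds.
For p ∧ ◇r:
a: p is F, ◇r is F. ✗
b: p is F, ◇r is F. ✗
c: p is F, ◇r is T. ✗
d: p is F, ◇r is F. ✗
e: p is F, ◇r is T. ✗
f: p is T, ◇r is T. ✓
g: p is F, ◇r is T. ✗
— 1 world.

6 and 1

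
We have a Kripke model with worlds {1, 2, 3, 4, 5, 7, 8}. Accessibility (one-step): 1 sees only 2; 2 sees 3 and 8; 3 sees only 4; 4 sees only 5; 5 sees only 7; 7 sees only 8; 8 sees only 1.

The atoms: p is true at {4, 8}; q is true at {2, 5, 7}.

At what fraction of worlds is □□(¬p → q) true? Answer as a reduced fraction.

1: successors {2}; □(¬p → q) there: 2:F. ✗
2: successors {3, 8}; □(¬p → q) there: 3:T, 8:F. ✗
3: successors {4}; □(¬p → q) there: 4:T. ✓
4: successors {5}; □(¬p → q) there: 5:T. ✓
5: successors {7}; □(¬p → q) there: 7:T. ✓
7: successors {8}; □(¬p → q) there: 8:F. ✗
8: successors {1}; □(¬p → q) there: 1:T. ✓
That's 4 of 7 worlds, so 4/7.

4/7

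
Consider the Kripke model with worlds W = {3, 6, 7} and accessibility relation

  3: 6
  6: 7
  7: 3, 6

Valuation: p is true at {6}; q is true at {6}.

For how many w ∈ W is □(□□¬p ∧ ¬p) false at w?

3: successors {6}; □□¬p ∧ ¬p there: 6:F. ✗
6: successors {7}; □□¬p ∧ ¬p there: 7:F. ✗
7: successors {3, 6}; □□¬p ∧ ¬p there: 3:T, 6:F. ✗
Satisfying worlds: ∅.
So □(□□¬p ∧ ¬p) fails at the other 3 worlds.

3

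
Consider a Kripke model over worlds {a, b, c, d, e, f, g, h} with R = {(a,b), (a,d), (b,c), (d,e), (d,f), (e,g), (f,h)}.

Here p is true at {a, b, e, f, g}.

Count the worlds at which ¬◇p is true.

5

a: ◇p is T. ✗
b: ◇p is F. ✓
c: ◇p is F. ✓
d: ◇p is T. ✗
e: ◇p is T. ✗
f: ◇p is F. ✓
g: ◇p is F. ✓
h: ◇p is F. ✓
Satisfying worlds: {b, c, f, g, h}.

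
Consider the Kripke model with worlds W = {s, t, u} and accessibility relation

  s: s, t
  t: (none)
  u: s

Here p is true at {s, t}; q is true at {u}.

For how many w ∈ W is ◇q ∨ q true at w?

1

s: ◇q is F, q is F. ✗
t: ◇q is F, q is F. ✗
u: ◇q is F, q is T. ✓
Satisfying worlds: {u}.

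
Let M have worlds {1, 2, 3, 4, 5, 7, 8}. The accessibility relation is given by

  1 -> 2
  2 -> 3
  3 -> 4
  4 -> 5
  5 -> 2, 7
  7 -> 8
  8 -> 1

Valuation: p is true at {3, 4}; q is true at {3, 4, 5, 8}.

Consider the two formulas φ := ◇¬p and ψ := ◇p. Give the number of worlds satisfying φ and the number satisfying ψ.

5 and 2

For ◇¬p:
1: successors {2}; ¬p there: 2:T. ✓
2: successors {3}; ¬p there: 3:F. ✗
3: successors {4}; ¬p there: 4:F. ✗
4: successors {5}; ¬p there: 5:T. ✓
5: successors {2, 7}; ¬p there: 2:T, 7:T. ✓
7: successors {8}; ¬p there: 8:T. ✓
8: successors {1}; ¬p there: 1:T. ✓
— 5 worlds.
For ◇p:
1: successors {2}; p there: 2:F. ✗
2: successors {3}; p there: 3:T. ✓
3: successors {4}; p there: 4:T. ✓
4: successors {5}; p there: 5:F. ✗
5: successors {2, 7}; p there: 2:F, 7:F. ✗
7: successors {8}; p there: 8:F. ✗
8: successors {1}; p there: 1:F. ✗
— 2 worlds.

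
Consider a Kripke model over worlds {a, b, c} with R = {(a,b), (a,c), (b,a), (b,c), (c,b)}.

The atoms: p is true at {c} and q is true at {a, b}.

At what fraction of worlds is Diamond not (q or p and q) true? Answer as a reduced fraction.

2/3

a: successors {b, c}; not (q or p and q) there: b:F, c:T. ✓
b: successors {a, c}; not (q or p and q) there: a:F, c:T. ✓
c: successors {b}; not (q or p and q) there: b:F. ✗
That's 2 of 3 worlds, so 2/3.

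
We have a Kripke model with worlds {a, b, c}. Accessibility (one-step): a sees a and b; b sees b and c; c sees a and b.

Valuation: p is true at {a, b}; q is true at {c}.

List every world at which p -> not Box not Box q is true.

a: p is T, not Box not Box q is F. ✗
b: p is T, not Box not Box q is F. ✗
c: p is F, not Box not Box q is F. ✓

{c}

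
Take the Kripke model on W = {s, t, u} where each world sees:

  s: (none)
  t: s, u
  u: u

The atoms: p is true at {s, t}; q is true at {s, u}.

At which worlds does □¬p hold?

s: no successors, so □¬p holds vacuously. ✓
t: successors {s, u}; ¬p there: s:F, u:T. ✗
u: successors {u}; ¬p there: u:T. ✓

{s, u}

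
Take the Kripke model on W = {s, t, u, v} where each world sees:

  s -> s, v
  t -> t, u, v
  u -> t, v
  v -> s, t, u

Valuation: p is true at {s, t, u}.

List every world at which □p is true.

{v}

s: successors {s, v}; p there: s:T, v:F. ✗
t: successors {t, u, v}; p there: t:T, u:T, v:F. ✗
u: successors {t, v}; p there: t:T, v:F. ✗
v: successors {s, t, u}; p there: s:T, t:T, u:T. ✓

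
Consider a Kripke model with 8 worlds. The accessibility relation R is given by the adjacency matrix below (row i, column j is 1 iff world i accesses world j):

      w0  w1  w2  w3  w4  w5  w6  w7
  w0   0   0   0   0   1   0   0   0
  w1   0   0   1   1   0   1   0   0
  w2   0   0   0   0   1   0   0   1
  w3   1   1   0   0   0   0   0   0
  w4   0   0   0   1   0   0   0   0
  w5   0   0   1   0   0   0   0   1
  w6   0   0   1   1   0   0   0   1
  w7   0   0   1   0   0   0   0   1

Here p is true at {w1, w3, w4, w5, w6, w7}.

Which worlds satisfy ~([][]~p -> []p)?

w0: [][]~p -> []p is T. ✗
w1: [][]~p -> []p is T. ✗
w2: [][]~p -> []p is T. ✗
w3: [][]~p -> []p is T. ✗
w4: [][]~p -> []p is T. ✗
w5: [][]~p -> []p is T. ✗
w6: [][]~p -> []p is T. ✗
w7: [][]~p -> []p is T. ✗

∅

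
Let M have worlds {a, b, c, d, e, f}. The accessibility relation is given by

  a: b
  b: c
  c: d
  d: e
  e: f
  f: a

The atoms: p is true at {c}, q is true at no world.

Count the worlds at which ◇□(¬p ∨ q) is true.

a: successors {b}; □(¬p ∨ q) there: b:F. ✗
b: successors {c}; □(¬p ∨ q) there: c:T. ✓
c: successors {d}; □(¬p ∨ q) there: d:T. ✓
d: successors {e}; □(¬p ∨ q) there: e:T. ✓
e: successors {f}; □(¬p ∨ q) there: f:T. ✓
f: successors {a}; □(¬p ∨ q) there: a:T. ✓
Satisfying worlds: {b, c, d, e, f}.

5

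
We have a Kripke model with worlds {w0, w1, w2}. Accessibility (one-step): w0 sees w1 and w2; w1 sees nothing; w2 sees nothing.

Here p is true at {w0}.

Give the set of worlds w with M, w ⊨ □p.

{w1, w2}

w0: successors {w1, w2}; p there: w1:F, w2:F. ✗
w1: no successors, so □p holds vacuously. ✓
w2: no successors, so □p holds vacuously. ✓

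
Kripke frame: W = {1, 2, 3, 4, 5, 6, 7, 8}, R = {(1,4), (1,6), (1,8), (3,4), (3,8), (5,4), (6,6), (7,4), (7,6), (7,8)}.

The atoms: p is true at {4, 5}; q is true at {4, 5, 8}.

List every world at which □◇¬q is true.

1: successors {4, 6, 8}; ◇¬q there: 4:F, 6:T, 8:F. ✗
2: no successors, so □◇¬q holds vacuously. ✓
3: successors {4, 8}; ◇¬q there: 4:F, 8:F. ✗
4: no successors, so □◇¬q holds vacuously. ✓
5: successors {4}; ◇¬q there: 4:F. ✗
6: successors {6}; ◇¬q there: 6:T. ✓
7: successors {4, 6, 8}; ◇¬q there: 4:F, 6:T, 8:F. ✗
8: no successors, so □◇¬q holds vacuously. ✓

{2, 4, 6, 8}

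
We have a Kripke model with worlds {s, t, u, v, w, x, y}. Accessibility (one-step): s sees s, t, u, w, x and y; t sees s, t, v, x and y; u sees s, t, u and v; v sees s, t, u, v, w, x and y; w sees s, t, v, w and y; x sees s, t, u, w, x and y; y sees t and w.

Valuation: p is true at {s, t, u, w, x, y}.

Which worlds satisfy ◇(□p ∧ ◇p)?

{s, t, u, v, w, x}

s: successors {s, t, u, w, x, y}; □p ∧ ◇p there: s:T, t:F, u:F, w:F, x:T, y:T. ✓
t: successors {s, t, v, x, y}; □p ∧ ◇p there: s:T, t:F, v:F, x:T, y:T. ✓
u: successors {s, t, u, v}; □p ∧ ◇p there: s:T, t:F, u:F, v:F. ✓
v: successors {s, t, u, v, w, x, y}; □p ∧ ◇p there: s:T, t:F, u:F, v:F, w:F, x:T, y:T. ✓
w: successors {s, t, v, w, y}; □p ∧ ◇p there: s:T, t:F, v:F, w:F, y:T. ✓
x: successors {s, t, u, w, x, y}; □p ∧ ◇p there: s:T, t:F, u:F, w:F, x:T, y:T. ✓
y: successors {t, w}; □p ∧ ◇p there: t:F, w:F. ✗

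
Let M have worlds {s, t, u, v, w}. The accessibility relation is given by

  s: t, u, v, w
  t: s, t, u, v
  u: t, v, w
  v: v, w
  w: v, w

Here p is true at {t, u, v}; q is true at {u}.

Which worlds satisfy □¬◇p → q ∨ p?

{s, t, u, v, w}

s: □¬◇p is F, q ∨ p is F. ✓
t: □¬◇p is F, q ∨ p is T. ✓
u: □¬◇p is F, q ∨ p is T. ✓
v: □¬◇p is F, q ∨ p is T. ✓
w: □¬◇p is F, q ∨ p is F. ✓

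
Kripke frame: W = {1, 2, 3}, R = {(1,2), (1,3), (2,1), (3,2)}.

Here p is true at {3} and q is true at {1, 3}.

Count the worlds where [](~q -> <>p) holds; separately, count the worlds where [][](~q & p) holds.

For [](~q -> <>p):
1: successors {2, 3}; ~q -> <>p there: 2:F, 3:T. ✗
2: successors {1}; ~q -> <>p there: 1:T. ✓
3: successors {2}; ~q -> <>p there: 2:F. ✗
— 1 world.
For [][](~q & p):
1: successors {2, 3}; [](~q & p) there: 2:F, 3:F. ✗
2: successors {1}; [](~q & p) there: 1:F. ✗
3: successors {2}; [](~q & p) there: 2:F. ✗
— 0 worlds.

1 and 0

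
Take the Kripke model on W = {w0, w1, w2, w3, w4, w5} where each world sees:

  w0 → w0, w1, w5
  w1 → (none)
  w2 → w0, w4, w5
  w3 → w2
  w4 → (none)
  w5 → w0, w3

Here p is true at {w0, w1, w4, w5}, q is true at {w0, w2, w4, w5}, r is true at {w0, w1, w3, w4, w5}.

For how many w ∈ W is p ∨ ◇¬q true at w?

w0: p is T, ◇¬q is T. ✓
w1: p is T, ◇¬q is F. ✓
w2: p is F, ◇¬q is F. ✗
w3: p is F, ◇¬q is F. ✗
w4: p is T, ◇¬q is F. ✓
w5: p is T, ◇¬q is T. ✓
Satisfying worlds: {w0, w1, w4, w5}.

4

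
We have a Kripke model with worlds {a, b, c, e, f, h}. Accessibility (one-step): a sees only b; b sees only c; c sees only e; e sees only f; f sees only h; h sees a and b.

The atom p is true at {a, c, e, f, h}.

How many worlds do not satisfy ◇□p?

a: successors {b}; □p there: b:T. ✓
b: successors {c}; □p there: c:T. ✓
c: successors {e}; □p there: e:T. ✓
e: successors {f}; □p there: f:T. ✓
f: successors {h}; □p there: h:F. ✗
h: successors {a, b}; □p there: a:F, b:T. ✓
Satisfying worlds: {a, b, c, e, h}.
So ◇□p fails at the other 1 world.

1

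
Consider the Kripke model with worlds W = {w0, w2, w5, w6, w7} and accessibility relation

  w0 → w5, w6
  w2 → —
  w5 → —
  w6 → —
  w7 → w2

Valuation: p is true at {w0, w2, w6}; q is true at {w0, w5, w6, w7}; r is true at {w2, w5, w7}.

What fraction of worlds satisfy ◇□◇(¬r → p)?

w0: successors {w5, w6}; □◇(¬r → p) there: w5:T, w6:T. ✓
w2: no successors, so ◇□◇(¬r → p) fails. ✗
w5: no successors, so ◇□◇(¬r → p) fails. ✗
w6: no successors, so ◇□◇(¬r → p) fails. ✗
w7: successors {w2}; □◇(¬r → p) there: w2:T. ✓
That's 2 of 5 worlds, so 2/5.

2/5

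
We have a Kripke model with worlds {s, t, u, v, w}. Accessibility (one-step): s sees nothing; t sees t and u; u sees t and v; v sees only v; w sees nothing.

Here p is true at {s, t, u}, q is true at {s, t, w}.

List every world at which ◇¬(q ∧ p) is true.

s: no successors, so ◇¬(q ∧ p) fails. ✗
t: successors {t, u}; ¬(q ∧ p) there: t:F, u:T. ✓
u: successors {t, v}; ¬(q ∧ p) there: t:F, v:T. ✓
v: successors {v}; ¬(q ∧ p) there: v:T. ✓
w: no successors, so ◇¬(q ∧ p) fails. ✗

{t, u, v}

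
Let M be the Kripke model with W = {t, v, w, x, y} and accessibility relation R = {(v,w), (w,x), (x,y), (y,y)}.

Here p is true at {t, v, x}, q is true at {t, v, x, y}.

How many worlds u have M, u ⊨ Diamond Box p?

1

t: no successors, so Diamond Box p fails. ✗
v: successors {w}; Box p there: w:T. ✓
w: successors {x}; Box p there: x:F. ✗
x: successors {y}; Box p there: y:F. ✗
y: successors {y}; Box p there: y:F. ✗
Satisfying worlds: {v}.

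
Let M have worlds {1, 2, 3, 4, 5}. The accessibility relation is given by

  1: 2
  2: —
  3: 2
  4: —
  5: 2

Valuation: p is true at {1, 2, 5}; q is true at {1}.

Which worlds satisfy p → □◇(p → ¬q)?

{2, 3, 4}

1: p is T, □◇(p → ¬q) is F. ✗
2: p is T, □◇(p → ¬q) is T. ✓
3: p is F, □◇(p → ¬q) is F. ✓
4: p is F, □◇(p → ¬q) is T. ✓
5: p is T, □◇(p → ¬q) is F. ✗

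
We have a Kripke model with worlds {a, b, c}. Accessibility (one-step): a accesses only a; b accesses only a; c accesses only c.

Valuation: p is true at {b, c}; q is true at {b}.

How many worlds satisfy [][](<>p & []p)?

1

a: successors {a}; [](<>p & []p) there: a:F. ✗
b: successors {a}; [](<>p & []p) there: a:F. ✗
c: successors {c}; [](<>p & []p) there: c:T. ✓
Satisfying worlds: {c}.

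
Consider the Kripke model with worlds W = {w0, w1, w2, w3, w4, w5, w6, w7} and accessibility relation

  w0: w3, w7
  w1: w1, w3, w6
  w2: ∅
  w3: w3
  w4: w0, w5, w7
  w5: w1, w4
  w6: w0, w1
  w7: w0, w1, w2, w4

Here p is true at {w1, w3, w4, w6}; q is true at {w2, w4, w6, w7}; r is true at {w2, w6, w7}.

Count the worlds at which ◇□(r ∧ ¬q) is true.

w0: successors {w3, w7}; □(r ∧ ¬q) there: w3:F, w7:F. ✗
w1: successors {w1, w3, w6}; □(r ∧ ¬q) there: w1:F, w3:F, w6:F. ✗
w2: no successors, so ◇□(r ∧ ¬q) fails. ✗
w3: successors {w3}; □(r ∧ ¬q) there: w3:F. ✗
w4: successors {w0, w5, w7}; □(r ∧ ¬q) there: w0:F, w5:F, w7:F. ✗
w5: successors {w1, w4}; □(r ∧ ¬q) there: w1:F, w4:F. ✗
w6: successors {w0, w1}; □(r ∧ ¬q) there: w0:F, w1:F. ✗
w7: successors {w0, w1, w2, w4}; □(r ∧ ¬q) there: w0:F, w1:F, w2:T, w4:F. ✓
Satisfying worlds: {w7}.

1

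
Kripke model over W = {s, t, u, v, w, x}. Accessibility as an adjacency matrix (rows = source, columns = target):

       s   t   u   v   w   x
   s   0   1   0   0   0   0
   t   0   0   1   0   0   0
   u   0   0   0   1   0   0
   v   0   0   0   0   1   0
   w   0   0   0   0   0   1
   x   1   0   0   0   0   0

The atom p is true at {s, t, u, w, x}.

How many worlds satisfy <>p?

s: successors {t}; p there: t:T. ✓
t: successors {u}; p there: u:T. ✓
u: successors {v}; p there: v:F. ✗
v: successors {w}; p there: w:T. ✓
w: successors {x}; p there: x:T. ✓
x: successors {s}; p there: s:T. ✓
Satisfying worlds: {s, t, v, w, x}.

5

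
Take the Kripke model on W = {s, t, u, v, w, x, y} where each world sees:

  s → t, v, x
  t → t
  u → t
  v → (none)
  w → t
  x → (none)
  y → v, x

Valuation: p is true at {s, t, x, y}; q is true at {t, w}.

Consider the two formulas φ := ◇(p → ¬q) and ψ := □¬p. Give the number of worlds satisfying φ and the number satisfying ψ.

For ◇(p → ¬q):
s: successors {t, v, x}; p → ¬q there: t:F, v:T, x:T. ✓
t: successors {t}; p → ¬q there: t:F. ✗
u: successors {t}; p → ¬q there: t:F. ✗
v: no successors, so ◇(p → ¬q) fails. ✗
w: successors {t}; p → ¬q there: t:F. ✗
x: no successors, so ◇(p → ¬q) fails. ✗
y: successors {v, x}; p → ¬q there: v:T, x:T. ✓
— 2 worlds.
For □¬p:
s: successors {t, v, x}; ¬p there: t:F, v:T, x:F. ✗
t: successors {t}; ¬p there: t:F. ✗
u: successors {t}; ¬p there: t:F. ✗
v: no successors, so □¬p holds vacuously. ✓
w: successors {t}; ¬p there: t:F. ✗
x: no successors, so □¬p holds vacuously. ✓
y: successors {v, x}; ¬p there: v:T, x:F. ✗
— 2 worlds.

2 and 2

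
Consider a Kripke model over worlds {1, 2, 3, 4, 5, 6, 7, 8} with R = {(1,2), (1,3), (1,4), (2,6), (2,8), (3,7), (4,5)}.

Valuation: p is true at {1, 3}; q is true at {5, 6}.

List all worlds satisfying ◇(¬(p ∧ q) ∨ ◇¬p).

{1, 2, 3, 4}

1: successors {2, 3, 4}; ¬(p ∧ q) ∨ ◇¬p there: 2:T, 3:T, 4:T. ✓
2: successors {6, 8}; ¬(p ∧ q) ∨ ◇¬p there: 6:T, 8:T. ✓
3: successors {7}; ¬(p ∧ q) ∨ ◇¬p there: 7:T. ✓
4: successors {5}; ¬(p ∧ q) ∨ ◇¬p there: 5:T. ✓
5: no successors, so ◇(¬(p ∧ q) ∨ ◇¬p) fails. ✗
6: no successors, so ◇(¬(p ∧ q) ∨ ◇¬p) fails. ✗
7: no successors, so ◇(¬(p ∧ q) ∨ ◇¬p) fails. ✗
8: no successors, so ◇(¬(p ∧ q) ∨ ◇¬p) fails. ✗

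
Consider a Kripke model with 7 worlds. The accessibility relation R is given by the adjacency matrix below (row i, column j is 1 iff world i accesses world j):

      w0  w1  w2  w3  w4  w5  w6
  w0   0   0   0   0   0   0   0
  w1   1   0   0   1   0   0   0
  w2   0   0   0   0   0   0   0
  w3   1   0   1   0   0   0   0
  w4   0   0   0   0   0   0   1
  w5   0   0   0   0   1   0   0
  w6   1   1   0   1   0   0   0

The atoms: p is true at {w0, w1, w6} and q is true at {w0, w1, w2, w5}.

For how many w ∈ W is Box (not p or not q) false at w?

w0: no successors, so Box (not p or not q) holds vacuously. ✓
w1: successors {w0, w3}; not p or not q there: w0:F, w3:T. ✗
w2: no successors, so Box (not p or not q) holds vacuously. ✓
w3: successors {w0, w2}; not p or not q there: w0:F, w2:T. ✗
w4: successors {w6}; not p or not q there: w6:T. ✓
w5: successors {w4}; not p or not q there: w4:T. ✓
w6: successors {w0, w1, w3}; not p or not q there: w0:F, w1:F, w3:T. ✗
Satisfying worlds: {w0, w2, w4, w5}.
So Box (not p or not q) fails at the other 3 worlds.

3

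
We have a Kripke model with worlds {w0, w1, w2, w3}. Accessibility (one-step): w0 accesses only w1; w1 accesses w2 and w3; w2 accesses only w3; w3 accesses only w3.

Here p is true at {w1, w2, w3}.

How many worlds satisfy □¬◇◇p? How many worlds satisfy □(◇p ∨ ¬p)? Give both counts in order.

For □¬◇◇p:
w0: successors {w1}; ¬◇◇p there: w1:F. ✗
w1: successors {w2, w3}; ¬◇◇p there: w2:F, w3:F. ✗
w2: successors {w3}; ¬◇◇p there: w3:F. ✗
w3: successors {w3}; ¬◇◇p there: w3:F. ✗
— 0 worlds.
For □(◇p ∨ ¬p):
w0: successors {w1}; ◇p ∨ ¬p there: w1:T. ✓
w1: successors {w2, w3}; ◇p ∨ ¬p there: w2:T, w3:T. ✓
w2: successors {w3}; ◇p ∨ ¬p there: w3:T. ✓
w3: successors {w3}; ◇p ∨ ¬p there: w3:T. ✓
— 4 worlds.

0 and 4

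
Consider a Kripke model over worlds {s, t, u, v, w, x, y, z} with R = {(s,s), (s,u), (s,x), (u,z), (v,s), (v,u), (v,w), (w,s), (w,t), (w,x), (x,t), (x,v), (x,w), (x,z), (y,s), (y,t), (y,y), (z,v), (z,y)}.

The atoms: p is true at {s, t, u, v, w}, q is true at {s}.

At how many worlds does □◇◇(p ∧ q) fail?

s: successors {s, u, x}; ◇◇(p ∧ q) there: s:T, u:F, x:T. ✗
t: no successors, so □◇◇(p ∧ q) holds vacuously. ✓
u: successors {z}; ◇◇(p ∧ q) there: z:T. ✓
v: successors {s, u, w}; ◇◇(p ∧ q) there: s:T, u:F, w:T. ✗
w: successors {s, t, x}; ◇◇(p ∧ q) there: s:T, t:F, x:T. ✗
x: successors {t, v, w, z}; ◇◇(p ∧ q) there: t:F, v:T, w:T, z:T. ✗
y: successors {s, t, y}; ◇◇(p ∧ q) there: s:T, t:F, y:T. ✗
z: successors {v, y}; ◇◇(p ∧ q) there: v:T, y:T. ✓
Satisfying worlds: {t, u, z}.
So □◇◇(p ∧ q) fails at the other 5 worlds.

5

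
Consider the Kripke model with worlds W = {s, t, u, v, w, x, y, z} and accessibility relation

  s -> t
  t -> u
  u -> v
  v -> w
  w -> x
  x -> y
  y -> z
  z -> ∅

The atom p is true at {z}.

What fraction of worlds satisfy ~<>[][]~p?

1/4

s: <>[][]~p is T. ✗
t: <>[][]~p is T. ✗
u: <>[][]~p is T. ✗
v: <>[][]~p is T. ✗
w: <>[][]~p is F. ✓
x: <>[][]~p is T. ✗
y: <>[][]~p is T. ✗
z: <>[][]~p is F. ✓
That's 2 of 8 worlds, so 2/8 = 1/4.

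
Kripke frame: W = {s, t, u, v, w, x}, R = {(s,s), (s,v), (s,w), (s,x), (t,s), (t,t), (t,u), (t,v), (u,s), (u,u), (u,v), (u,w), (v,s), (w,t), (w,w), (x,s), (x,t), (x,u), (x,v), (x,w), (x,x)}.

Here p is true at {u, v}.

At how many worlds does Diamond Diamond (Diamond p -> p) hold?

s: successors {s, v, w, x}; Diamond (Diamond p -> p) there: s:T, v:F, w:T, x:T. ✓
t: successors {s, t, u, v}; Diamond (Diamond p -> p) there: s:T, t:T, u:T, v:F. ✓
u: successors {s, u, v, w}; Diamond (Diamond p -> p) there: s:T, u:T, v:F, w:T. ✓
v: successors {s}; Diamond (Diamond p -> p) there: s:T. ✓
w: successors {t, w}; Diamond (Diamond p -> p) there: t:T, w:T. ✓
x: successors {s, t, u, v, w, x}; Diamond (Diamond p -> p) there: s:T, t:T, u:T, v:F, w:T, x:T. ✓
Satisfying worlds: {s, t, u, v, w, x}.

6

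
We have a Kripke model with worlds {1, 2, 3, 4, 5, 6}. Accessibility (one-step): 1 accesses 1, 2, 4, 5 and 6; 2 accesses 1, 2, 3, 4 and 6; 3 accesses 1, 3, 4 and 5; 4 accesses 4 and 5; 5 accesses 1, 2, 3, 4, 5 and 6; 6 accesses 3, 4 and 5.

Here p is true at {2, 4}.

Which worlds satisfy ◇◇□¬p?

1: successors {1, 2, 4, 5, 6}; ◇□¬p there: 1:F, 2:F, 4:F, 5:F, 6:F. ✗
2: successors {1, 2, 3, 4, 6}; ◇□¬p there: 1:F, 2:F, 3:F, 4:F, 6:F. ✗
3: successors {1, 3, 4, 5}; ◇□¬p there: 1:F, 3:F, 4:F, 5:F. ✗
4: successors {4, 5}; ◇□¬p there: 4:F, 5:F. ✗
5: successors {1, 2, 3, 4, 5, 6}; ◇□¬p there: 1:F, 2:F, 3:F, 4:F, 5:F, 6:F. ✗
6: successors {3, 4, 5}; ◇□¬p there: 3:F, 4:F, 5:F. ✗

∅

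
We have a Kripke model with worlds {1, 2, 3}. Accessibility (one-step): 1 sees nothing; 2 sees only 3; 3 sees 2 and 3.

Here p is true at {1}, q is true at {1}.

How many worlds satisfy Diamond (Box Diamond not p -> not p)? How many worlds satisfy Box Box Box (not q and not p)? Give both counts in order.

For Diamond (Box Diamond not p -> not p):
1: no successors, so Diamond (Box Diamond not p -> not p) fails. ✗
2: successors {3}; Box Diamond not p -> not p there: 3:T. ✓
3: successors {2, 3}; Box Diamond not p -> not p there: 2:T, 3:T. ✓
— 2 worlds.
For Box Box Box (not q and not p):
1: no successors, so Box Box Box (not q and not p) holds vacuously. ✓
2: successors {3}; Box Box (not q and not p) there: 3:T. ✓
3: successors {2, 3}; Box Box (not q and not p) there: 2:T, 3:T. ✓
— 3 worlds.

2 and 3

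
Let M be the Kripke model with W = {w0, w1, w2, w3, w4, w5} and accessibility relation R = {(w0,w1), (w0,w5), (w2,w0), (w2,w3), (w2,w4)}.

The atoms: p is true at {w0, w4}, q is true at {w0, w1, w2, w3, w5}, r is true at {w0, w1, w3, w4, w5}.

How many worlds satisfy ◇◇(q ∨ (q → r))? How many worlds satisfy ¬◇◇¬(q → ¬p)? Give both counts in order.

1 and 6

For ◇◇(q ∨ (q → r)):
w0: successors {w1, w5}; ◇(q ∨ (q → r)) there: w1:F, w5:F. ✗
w1: no successors, so ◇◇(q ∨ (q → r)) fails. ✗
w2: successors {w0, w3, w4}; ◇(q ∨ (q → r)) there: w0:T, w3:F, w4:F. ✓
w3: no successors, so ◇◇(q ∨ (q → r)) fails. ✗
w4: no successors, so ◇◇(q ∨ (q → r)) fails. ✗
w5: no successors, so ◇◇(q ∨ (q → r)) fails. ✗
— 1 world.
For ¬◇◇¬(q → ¬p):
w0: ◇◇¬(q → ¬p) is F. ✓
w1: ◇◇¬(q → ¬p) is F. ✓
w2: ◇◇¬(q → ¬p) is F. ✓
w3: ◇◇¬(q → ¬p) is F. ✓
w4: ◇◇¬(q → ¬p) is F. ✓
w5: ◇◇¬(q → ¬p) is F. ✓
— 6 worlds.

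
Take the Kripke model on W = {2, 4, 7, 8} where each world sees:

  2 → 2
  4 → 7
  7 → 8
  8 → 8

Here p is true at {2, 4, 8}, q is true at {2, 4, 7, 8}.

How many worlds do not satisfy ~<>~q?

0

2: <>~q is F. ✓
4: <>~q is F. ✓
7: <>~q is F. ✓
8: <>~q is F. ✓
Satisfying worlds: {2, 4, 7, 8}.
So ~<>~q fails at the other 0 worlds.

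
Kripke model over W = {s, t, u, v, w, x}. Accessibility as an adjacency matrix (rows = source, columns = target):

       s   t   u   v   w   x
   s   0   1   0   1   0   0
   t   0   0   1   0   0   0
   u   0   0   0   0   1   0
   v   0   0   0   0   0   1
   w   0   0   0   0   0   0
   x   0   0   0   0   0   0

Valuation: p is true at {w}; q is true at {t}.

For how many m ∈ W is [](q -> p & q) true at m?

5

s: successors {t, v}; q -> p & q there: t:F, v:T. ✗
t: successors {u}; q -> p & q there: u:T. ✓
u: successors {w}; q -> p & q there: w:T. ✓
v: successors {x}; q -> p & q there: x:T. ✓
w: no successors, so [](q -> p & q) holds vacuously. ✓
x: no successors, so [](q -> p & q) holds vacuously. ✓
Satisfying worlds: {t, u, v, w, x}.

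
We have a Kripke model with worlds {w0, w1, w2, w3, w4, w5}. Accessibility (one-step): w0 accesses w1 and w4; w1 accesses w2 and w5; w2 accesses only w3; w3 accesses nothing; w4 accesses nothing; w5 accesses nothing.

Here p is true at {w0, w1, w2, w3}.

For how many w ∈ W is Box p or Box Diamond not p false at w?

2

w0: Box p is F, Box Diamond not p is F. ✗
w1: Box p is F, Box Diamond not p is F. ✗
w2: Box p is T, Box Diamond not p is F. ✓
w3: Box p is T, Box Diamond not p is T. ✓
w4: Box p is T, Box Diamond not p is T. ✓
w5: Box p is T, Box Diamond not p is T. ✓
Satisfying worlds: {w2, w3, w4, w5}.
So Box p or Box Diamond not p fails at the other 2 worlds.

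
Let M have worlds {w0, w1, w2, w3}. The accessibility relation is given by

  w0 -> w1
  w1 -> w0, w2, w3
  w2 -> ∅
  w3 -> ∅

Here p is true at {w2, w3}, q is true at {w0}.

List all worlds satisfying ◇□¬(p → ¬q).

{w1}

w0: successors {w1}; □¬(p → ¬q) there: w1:F. ✗
w1: successors {w0, w2, w3}; □¬(p → ¬q) there: w0:F, w2:T, w3:T. ✓
w2: no successors, so ◇□¬(p → ¬q) fails. ✗
w3: no successors, so ◇□¬(p → ¬q) fails. ✗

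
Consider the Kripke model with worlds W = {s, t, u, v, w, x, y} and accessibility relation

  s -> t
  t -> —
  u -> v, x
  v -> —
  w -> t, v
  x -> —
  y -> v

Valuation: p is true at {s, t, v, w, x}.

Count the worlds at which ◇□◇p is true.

s: successors {t}; □◇p there: t:T. ✓
t: no successors, so ◇□◇p fails. ✗
u: successors {v, x}; □◇p there: v:T, x:T. ✓
v: no successors, so ◇□◇p fails. ✗
w: successors {t, v}; □◇p there: t:T, v:T. ✓
x: no successors, so ◇□◇p fails. ✗
y: successors {v}; □◇p there: v:T. ✓
Satisfying worlds: {s, u, w, y}.

4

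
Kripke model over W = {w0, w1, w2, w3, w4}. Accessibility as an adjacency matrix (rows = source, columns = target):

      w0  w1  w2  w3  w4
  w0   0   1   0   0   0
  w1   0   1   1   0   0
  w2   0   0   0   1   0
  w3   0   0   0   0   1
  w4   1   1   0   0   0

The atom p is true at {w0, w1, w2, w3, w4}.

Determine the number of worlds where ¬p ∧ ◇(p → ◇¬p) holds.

w0: ¬p is F, ◇(p → ◇¬p) is F. ✗
w1: ¬p is F, ◇(p → ◇¬p) is F. ✗
w2: ¬p is F, ◇(p → ◇¬p) is F. ✗
w3: ¬p is F, ◇(p → ◇¬p) is F. ✗
w4: ¬p is F, ◇(p → ◇¬p) is F. ✗
Satisfying worlds: ∅.

0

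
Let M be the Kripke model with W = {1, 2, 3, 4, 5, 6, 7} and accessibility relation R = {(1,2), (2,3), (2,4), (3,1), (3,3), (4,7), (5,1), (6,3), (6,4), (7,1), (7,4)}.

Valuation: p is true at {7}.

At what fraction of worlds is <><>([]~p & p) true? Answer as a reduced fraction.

3/7

1: successors {2}; <>([]~p & p) there: 2:F. ✗
2: successors {3, 4}; <>([]~p & p) there: 3:F, 4:T. ✓
3: successors {1, 3}; <>([]~p & p) there: 1:F, 3:F. ✗
4: successors {7}; <>([]~p & p) there: 7:F. ✗
5: successors {1}; <>([]~p & p) there: 1:F. ✗
6: successors {3, 4}; <>([]~p & p) there: 3:F, 4:T. ✓
7: successors {1, 4}; <>([]~p & p) there: 1:F, 4:T. ✓
That's 3 of 7 worlds, so 3/7.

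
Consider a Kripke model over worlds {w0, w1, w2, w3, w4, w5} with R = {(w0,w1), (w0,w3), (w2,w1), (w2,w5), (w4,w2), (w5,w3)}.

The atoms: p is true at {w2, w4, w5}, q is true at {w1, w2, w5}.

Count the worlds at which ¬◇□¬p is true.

w0: ◇□¬p is T. ✗
w1: ◇□¬p is F. ✓
w2: ◇□¬p is T. ✗
w3: ◇□¬p is F. ✓
w4: ◇□¬p is F. ✓
w5: ◇□¬p is T. ✗
Satisfying worlds: {w1, w3, w4}.

3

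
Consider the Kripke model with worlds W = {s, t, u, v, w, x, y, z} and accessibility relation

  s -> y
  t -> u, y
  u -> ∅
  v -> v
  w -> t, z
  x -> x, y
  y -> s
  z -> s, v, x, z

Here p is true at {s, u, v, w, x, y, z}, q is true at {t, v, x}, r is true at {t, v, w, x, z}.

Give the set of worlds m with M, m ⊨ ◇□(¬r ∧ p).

{s, t, w, x, y, z}

s: successors {y}; □(¬r ∧ p) there: y:T. ✓
t: successors {u, y}; □(¬r ∧ p) there: u:T, y:T. ✓
u: no successors, so ◇□(¬r ∧ p) fails. ✗
v: successors {v}; □(¬r ∧ p) there: v:F. ✗
w: successors {t, z}; □(¬r ∧ p) there: t:T, z:F. ✓
x: successors {x, y}; □(¬r ∧ p) there: x:F, y:T. ✓
y: successors {s}; □(¬r ∧ p) there: s:T. ✓
z: successors {s, v, x, z}; □(¬r ∧ p) there: s:T, v:F, x:F, z:F. ✓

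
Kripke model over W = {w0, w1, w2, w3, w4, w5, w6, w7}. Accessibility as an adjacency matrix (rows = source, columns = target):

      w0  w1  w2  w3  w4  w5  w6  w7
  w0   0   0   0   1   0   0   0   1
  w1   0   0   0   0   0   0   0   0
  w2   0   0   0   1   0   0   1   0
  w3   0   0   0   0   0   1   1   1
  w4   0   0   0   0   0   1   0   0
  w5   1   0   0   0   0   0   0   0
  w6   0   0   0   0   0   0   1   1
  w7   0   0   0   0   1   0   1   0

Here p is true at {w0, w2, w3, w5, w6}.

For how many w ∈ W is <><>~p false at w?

2

w0: successors {w3, w7}; <>~p there: w3:T, w7:T. ✓
w1: no successors, so <><>~p fails. ✗
w2: successors {w3, w6}; <>~p there: w3:T, w6:T. ✓
w3: successors {w5, w6, w7}; <>~p there: w5:F, w6:T, w7:T. ✓
w4: successors {w5}; <>~p there: w5:F. ✗
w5: successors {w0}; <>~p there: w0:T. ✓
w6: successors {w6, w7}; <>~p there: w6:T, w7:T. ✓
w7: successors {w4, w6}; <>~p there: w4:F, w6:T. ✓
Satisfying worlds: {w0, w2, w3, w5, w6, w7}.
So <><>~p fails at the other 2 worlds.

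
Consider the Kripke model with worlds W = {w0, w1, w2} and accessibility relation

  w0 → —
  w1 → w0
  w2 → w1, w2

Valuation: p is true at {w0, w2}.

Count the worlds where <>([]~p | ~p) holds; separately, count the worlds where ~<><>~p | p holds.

For <>([]~p | ~p):
w0: no successors, so <>([]~p | ~p) fails. ✗
w1: successors {w0}; []~p | ~p there: w0:T. ✓
w2: successors {w1, w2}; []~p | ~p there: w1:T, w2:F. ✓
— 2 worlds.
For ~<><>~p | p:
w0: ~<><>~p is T, p is T. ✓
w1: ~<><>~p is T, p is F. ✓
w2: ~<><>~p is F, p is T. ✓
— 3 worlds.

2 and 3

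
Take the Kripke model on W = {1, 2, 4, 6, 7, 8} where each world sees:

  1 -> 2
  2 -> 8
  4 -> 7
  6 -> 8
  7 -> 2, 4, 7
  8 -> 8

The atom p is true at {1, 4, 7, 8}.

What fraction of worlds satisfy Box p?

1: successors {2}; p there: 2:F. ✗
2: successors {8}; p there: 8:T. ✓
4: successors {7}; p there: 7:T. ✓
6: successors {8}; p there: 8:T. ✓
7: successors {2, 4, 7}; p there: 2:F, 4:T, 7:T. ✗
8: successors {8}; p there: 8:T. ✓
That's 4 of 6 worlds, so 4/6 = 2/3.

2/3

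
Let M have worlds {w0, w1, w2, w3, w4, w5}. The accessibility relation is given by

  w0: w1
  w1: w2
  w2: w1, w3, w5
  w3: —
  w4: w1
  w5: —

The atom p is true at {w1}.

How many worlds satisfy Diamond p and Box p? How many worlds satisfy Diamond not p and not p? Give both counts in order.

2 and 1

For Diamond p and Box p:
w0: Diamond p is T, Box p is T. ✓
w1: Diamond p is F, Box p is F. ✗
w2: Diamond p is T, Box p is F. ✗
w3: Diamond p is F, Box p is T. ✗
w4: Diamond p is T, Box p is T. ✓
w5: Diamond p is F, Box p is T. ✗
— 2 worlds.
For Diamond not p and not p:
w0: Diamond not p is F, not p is T. ✗
w1: Diamond not p is T, not p is F. ✗
w2: Diamond not p is T, not p is T. ✓
w3: Diamond not p is F, not p is T. ✗
w4: Diamond not p is F, not p is T. ✗
w5: Diamond not p is F, not p is T. ✗
— 1 world.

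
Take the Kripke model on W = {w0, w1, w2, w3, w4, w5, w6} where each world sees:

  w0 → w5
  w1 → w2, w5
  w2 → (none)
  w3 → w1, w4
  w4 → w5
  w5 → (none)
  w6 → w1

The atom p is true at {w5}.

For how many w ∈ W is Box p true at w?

4

w0: successors {w5}; p there: w5:T. ✓
w1: successors {w2, w5}; p there: w2:F, w5:T. ✗
w2: no successors, so Box p holds vacuously. ✓
w3: successors {w1, w4}; p there: w1:F, w4:F. ✗
w4: successors {w5}; p there: w5:T. ✓
w5: no successors, so Box p holds vacuously. ✓
w6: successors {w1}; p there: w1:F. ✗
Satisfying worlds: {w0, w2, w4, w5}.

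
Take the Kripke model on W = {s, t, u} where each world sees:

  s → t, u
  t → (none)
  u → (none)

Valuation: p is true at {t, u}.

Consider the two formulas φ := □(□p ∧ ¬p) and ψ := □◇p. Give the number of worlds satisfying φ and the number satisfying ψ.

2 and 2

For □(□p ∧ ¬p):
s: successors {t, u}; □p ∧ ¬p there: t:F, u:F. ✗
t: no successors, so □(□p ∧ ¬p) holds vacuously. ✓
u: no successors, so □(□p ∧ ¬p) holds vacuously. ✓
— 2 worlds.
For □◇p:
s: successors {t, u}; ◇p there: t:F, u:F. ✗
t: no successors, so □◇p holds vacuously. ✓
u: no successors, so □◇p holds vacuously. ✓
— 2 worlds.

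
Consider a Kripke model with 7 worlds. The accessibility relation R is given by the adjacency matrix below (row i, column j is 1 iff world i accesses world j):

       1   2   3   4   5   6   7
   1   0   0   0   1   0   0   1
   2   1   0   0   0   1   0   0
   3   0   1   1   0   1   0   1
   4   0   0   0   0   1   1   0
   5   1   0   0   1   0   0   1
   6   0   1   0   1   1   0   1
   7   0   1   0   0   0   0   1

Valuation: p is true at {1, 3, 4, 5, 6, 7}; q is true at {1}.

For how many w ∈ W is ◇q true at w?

1: successors {4, 7}; q there: 4:F, 7:F. ✗
2: successors {1, 5}; q there: 1:T, 5:F. ✓
3: successors {2, 3, 5, 7}; q there: 2:F, 3:F, 5:F, 7:F. ✗
4: successors {5, 6}; q there: 5:F, 6:F. ✗
5: successors {1, 4, 7}; q there: 1:T, 4:F, 7:F. ✓
6: successors {2, 4, 5, 7}; q there: 2:F, 4:F, 5:F, 7:F. ✗
7: successors {2, 7}; q there: 2:F, 7:F. ✗
Satisfying worlds: {2, 5}.

2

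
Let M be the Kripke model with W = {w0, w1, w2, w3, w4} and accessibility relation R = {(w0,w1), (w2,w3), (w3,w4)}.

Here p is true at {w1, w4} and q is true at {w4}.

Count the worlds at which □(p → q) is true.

4

w0: successors {w1}; p → q there: w1:F. ✗
w1: no successors, so □(p → q) holds vacuously. ✓
w2: successors {w3}; p → q there: w3:T. ✓
w3: successors {w4}; p → q there: w4:T. ✓
w4: no successors, so □(p → q) holds vacuously. ✓
Satisfying worlds: {w1, w2, w3, w4}.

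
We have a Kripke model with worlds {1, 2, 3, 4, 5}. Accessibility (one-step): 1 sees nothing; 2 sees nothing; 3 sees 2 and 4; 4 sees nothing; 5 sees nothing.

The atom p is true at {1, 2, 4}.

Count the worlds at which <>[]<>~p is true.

1: no successors, so <>[]<>~p fails. ✗
2: no successors, so <>[]<>~p fails. ✗
3: successors {2, 4}; []<>~p there: 2:T, 4:T. ✓
4: no successors, so <>[]<>~p fails. ✗
5: no successors, so <>[]<>~p fails. ✗
Satisfying worlds: {3}.

1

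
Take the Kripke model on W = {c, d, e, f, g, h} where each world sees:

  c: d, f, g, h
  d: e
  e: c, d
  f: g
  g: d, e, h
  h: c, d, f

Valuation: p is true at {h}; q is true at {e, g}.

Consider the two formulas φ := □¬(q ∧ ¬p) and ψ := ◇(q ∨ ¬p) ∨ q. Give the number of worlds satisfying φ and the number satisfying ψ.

2 and 6

For □¬(q ∧ ¬p):
c: successors {d, f, g, h}; ¬(q ∧ ¬p) there: d:T, f:T, g:F, h:T. ✗
d: successors {e}; ¬(q ∧ ¬p) there: e:F. ✗
e: successors {c, d}; ¬(q ∧ ¬p) there: c:T, d:T. ✓
f: successors {g}; ¬(q ∧ ¬p) there: g:F. ✗
g: successors {d, e, h}; ¬(q ∧ ¬p) there: d:T, e:F, h:T. ✗
h: successors {c, d, f}; ¬(q ∧ ¬p) there: c:T, d:T, f:T. ✓
— 2 worlds.
For ◇(q ∨ ¬p) ∨ q:
c: ◇(q ∨ ¬p) is T, q is F. ✓
d: ◇(q ∨ ¬p) is T, q is F. ✓
e: ◇(q ∨ ¬p) is T, q is T. ✓
f: ◇(q ∨ ¬p) is T, q is F. ✓
g: ◇(q ∨ ¬p) is T, q is T. ✓
h: ◇(q ∨ ¬p) is T, q is F. ✓
— 6 worlds.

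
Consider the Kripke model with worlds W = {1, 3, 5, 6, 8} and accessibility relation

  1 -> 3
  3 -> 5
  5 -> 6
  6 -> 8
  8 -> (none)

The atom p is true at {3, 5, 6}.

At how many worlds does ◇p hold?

1: successors {3}; p there: 3:T. ✓
3: successors {5}; p there: 5:T. ✓
5: successors {6}; p there: 6:T. ✓
6: successors {8}; p there: 8:F. ✗
8: no successors, so ◇p fails. ✗
Satisfying worlds: {1, 3, 5}.

3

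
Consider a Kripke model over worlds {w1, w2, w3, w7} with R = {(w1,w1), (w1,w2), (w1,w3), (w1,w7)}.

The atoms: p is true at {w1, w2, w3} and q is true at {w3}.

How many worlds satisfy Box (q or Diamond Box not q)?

3

w1: successors {w1, w2, w3, w7}; q or Diamond Box not q there: w1:T, w2:F, w3:T, w7:F. ✗
w2: no successors, so Box (q or Diamond Box not q) holds vacuously. ✓
w3: no successors, so Box (q or Diamond Box not q) holds vacuously. ✓
w7: no successors, so Box (q or Diamond Box not q) holds vacuously. ✓
Satisfying worlds: {w2, w3, w7}.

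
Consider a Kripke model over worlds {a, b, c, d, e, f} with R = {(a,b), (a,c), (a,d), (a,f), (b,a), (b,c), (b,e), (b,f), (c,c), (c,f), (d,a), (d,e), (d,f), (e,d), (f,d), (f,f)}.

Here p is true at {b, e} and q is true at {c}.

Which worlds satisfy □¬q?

a: successors {b, c, d, f}; ¬q there: b:T, c:F, d:T, f:T. ✗
b: successors {a, c, e, f}; ¬q there: a:T, c:F, e:T, f:T. ✗
c: successors {c, f}; ¬q there: c:F, f:T. ✗
d: successors {a, e, f}; ¬q there: a:T, e:T, f:T. ✓
e: successors {d}; ¬q there: d:T. ✓
f: successors {d, f}; ¬q there: d:T, f:T. ✓

{d, e, f}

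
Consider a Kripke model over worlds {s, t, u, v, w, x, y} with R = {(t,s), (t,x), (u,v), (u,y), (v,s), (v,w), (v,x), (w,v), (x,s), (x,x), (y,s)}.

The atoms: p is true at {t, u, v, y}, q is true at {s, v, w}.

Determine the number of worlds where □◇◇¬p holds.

2

s: no successors, so □◇◇¬p holds vacuously. ✓
t: successors {s, x}; ◇◇¬p there: s:F, x:T. ✗
u: successors {v, y}; ◇◇¬p there: v:T, y:F. ✗
v: successors {s, w, x}; ◇◇¬p there: s:F, w:T, x:T. ✗
w: successors {v}; ◇◇¬p there: v:T. ✓
x: successors {s, x}; ◇◇¬p there: s:F, x:T. ✗
y: successors {s}; ◇◇¬p there: s:F. ✗
Satisfying worlds: {s, w}.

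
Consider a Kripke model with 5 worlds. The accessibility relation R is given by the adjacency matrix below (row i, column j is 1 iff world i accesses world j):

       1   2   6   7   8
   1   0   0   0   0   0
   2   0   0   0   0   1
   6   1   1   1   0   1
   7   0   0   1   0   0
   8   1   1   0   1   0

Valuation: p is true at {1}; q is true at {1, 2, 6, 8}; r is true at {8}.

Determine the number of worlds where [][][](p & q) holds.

1: no successors, so [][][](p & q) holds vacuously. ✓
2: successors {8}; [][](p & q) there: 8:F. ✗
6: successors {1, 2, 6, 8}; [][](p & q) there: 1:T, 2:F, 6:F, 8:F. ✗
7: successors {6}; [][](p & q) there: 6:F. ✗
8: successors {1, 2, 7}; [][](p & q) there: 1:T, 2:F, 7:F. ✗
Satisfying worlds: {1}.

1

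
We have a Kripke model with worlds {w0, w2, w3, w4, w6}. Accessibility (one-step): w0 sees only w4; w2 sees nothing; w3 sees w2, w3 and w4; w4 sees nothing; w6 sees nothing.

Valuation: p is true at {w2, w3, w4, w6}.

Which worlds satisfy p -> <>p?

w0: p is F, <>p is T. ✓
w2: p is T, <>p is F. ✗
w3: p is T, <>p is T. ✓
w4: p is T, <>p is F. ✗
w6: p is T, <>p is F. ✗

{w0, w3}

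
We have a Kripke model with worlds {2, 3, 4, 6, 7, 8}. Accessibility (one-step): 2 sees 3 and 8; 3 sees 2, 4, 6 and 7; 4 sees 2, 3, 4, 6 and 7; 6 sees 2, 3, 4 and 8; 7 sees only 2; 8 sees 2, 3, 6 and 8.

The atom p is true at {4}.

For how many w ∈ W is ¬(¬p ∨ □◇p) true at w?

1

2: ¬p ∨ □◇p is T. ✗
3: ¬p ∨ □◇p is T. ✗
4: ¬p ∨ □◇p is F. ✓
6: ¬p ∨ □◇p is T. ✗
7: ¬p ∨ □◇p is T. ✗
8: ¬p ∨ □◇p is T. ✗
Satisfying worlds: {4}.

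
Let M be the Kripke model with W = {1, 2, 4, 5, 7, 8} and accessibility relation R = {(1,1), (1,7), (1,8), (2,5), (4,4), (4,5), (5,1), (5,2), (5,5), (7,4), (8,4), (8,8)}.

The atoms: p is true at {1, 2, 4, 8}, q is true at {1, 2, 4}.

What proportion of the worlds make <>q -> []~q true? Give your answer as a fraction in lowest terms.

1/6

1: <>q is T, []~q is F. ✗
2: <>q is F, []~q is T. ✓
4: <>q is T, []~q is F. ✗
5: <>q is T, []~q is F. ✗
7: <>q is T, []~q is F. ✗
8: <>q is T, []~q is F. ✗
That's 1 of 6 worlds, so 1/6.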